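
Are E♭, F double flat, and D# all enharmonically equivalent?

Yes

Eb = pitch class 3 and Fbb = pitch class 3 and D# = pitch class 3 — the same pitch class, so they are enharmonic equivalents.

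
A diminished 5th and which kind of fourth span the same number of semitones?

A diminished fifth spans 6 semitones.
A fourth spanning 6 semitones is augmented (the perfect fourth is 5).

augmented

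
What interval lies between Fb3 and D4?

Counting letters F–G–A–B–C–D gives a sixth.
Fb→D = 10 semitones, 1 wider than the major sixth (9), so augmented.

augmented sixth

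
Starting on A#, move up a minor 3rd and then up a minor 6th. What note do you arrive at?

A minor third up from A# is C# (letter C, 3 semitones up).
A minor sixth up from C# is A (letter A, 8 semitones up).

A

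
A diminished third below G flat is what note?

E

A third below G lands on the letter E.
A diminished third spans 2 semitones, so Gb moves to pitch class 4. On the letter E that is E.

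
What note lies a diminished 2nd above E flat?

E up a major second is F#, so the target letter is F.
From Eb, a diminished second is 0 semitones up: Fbb.

Fbb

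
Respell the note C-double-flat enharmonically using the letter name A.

Cbb is pitch class 10. The letter A alone is pitch class 9.
To reach pitch class 10 from A requires an offset of +1 semitone, i.e. sharp: A#.

A#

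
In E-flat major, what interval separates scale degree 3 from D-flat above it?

Scale degree 3 of Eb major is G.
G up to Db: letters G→D make it a fifth; 6 semitones makes it diminished.

diminished fifth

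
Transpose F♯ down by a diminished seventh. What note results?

A seventh below F lands on the letter G.
A diminished seventh spans 9 semitones, so F# moves to pitch class 9. On the letter G that is G##.

G##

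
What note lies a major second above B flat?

B up a major second is C#, so the target letter is C.
From Bb, a major second is 2 semitones up: C.

C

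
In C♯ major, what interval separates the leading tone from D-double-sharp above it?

The leading tone of C# major is B#.
B# up to D##: letters B→D make it a third; 4 semitones makes it major.

major third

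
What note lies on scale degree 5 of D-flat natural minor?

Ab

The Db natural minor scale runs Db Eb Fb Gb Ab Bbb Cb.
Degree 5 is Ab.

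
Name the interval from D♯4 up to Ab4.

The letter names run D→A, a span of 4 letter steps, so the interval is some kind of fifth.
D# to Ab is 5 semitones. A perfect fifth is 7, so 5 makes it doubly diminished.

doubly diminished fifth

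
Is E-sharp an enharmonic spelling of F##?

E# is pitch class 5; F## is pitch class 7.
The pitch classes differ (5 vs. 7), so they are not enharmonic equivalents.

No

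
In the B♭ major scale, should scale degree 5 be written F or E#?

F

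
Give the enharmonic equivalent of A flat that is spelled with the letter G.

Plain G sits 1 semitone below Ab, so on the letter G the same pitch needs a sharp: G#.

G#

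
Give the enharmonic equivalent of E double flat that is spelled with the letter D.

Ebb is pitch class 2. The letter D alone is pitch class 2.
Pitch class 2 on D needs no accidental: D.

D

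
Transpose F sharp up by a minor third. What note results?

A

F up a major third is A, so the target letter is A.
From F#, a minor third is 3 semitones up: A.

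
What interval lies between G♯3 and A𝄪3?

augmented second

Counting letters G–A gives a second.
G#→A## = 3 semitones, 1 wider than the major second (2), so augmented.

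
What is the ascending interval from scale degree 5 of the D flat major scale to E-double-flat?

Scale degree 5 of Db major is Ab.
Ab up to Ebb: letters A→E make it a fifth; 6 semitones makes it diminished.

diminished fifth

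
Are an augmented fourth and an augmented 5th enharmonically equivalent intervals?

An augmented fourth spans 6 semitones; an augmented fifth spans 8.
The spans differ, so they are not enharmonic equivalents.

No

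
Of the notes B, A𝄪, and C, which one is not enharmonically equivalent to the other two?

In 12-tone equal temperament, enharmonic equivalents share a pitch class. B is pitch class 11; A## is pitch class 11; C is pitch class 0.
B and A## share pitch class 11, while C is pitch class 0.

C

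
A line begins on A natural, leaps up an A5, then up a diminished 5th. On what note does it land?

An augmented fifth up from A is E# (letter E, 8 semitones up).
A diminished fifth up from E# is B (letter B, 6 semitones up).

B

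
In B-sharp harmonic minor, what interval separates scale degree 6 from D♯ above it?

Scale degree 6 of B# harmonic minor is G#.
G# up to D#: letters G→D make it a fifth; 7 semitones makes it perfect.

perfect fifth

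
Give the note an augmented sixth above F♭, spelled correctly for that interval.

A sixth above F lands on the letter D.
An augmented sixth spans 10 semitones, so Fb moves to pitch class 2. On the letter D that is D.

D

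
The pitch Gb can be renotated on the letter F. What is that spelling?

F#

Plain F sits 1 semitone below Gb, so on the letter F the same pitch needs a sharp: F#.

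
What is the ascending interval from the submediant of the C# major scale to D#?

The submediant of C# major is A#.
A# up to D#: letters A→D make it a fourth; 5 semitones makes it perfect.

perfect fourth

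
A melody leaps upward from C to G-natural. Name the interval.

The letter names run C→G, a span of 4 letter steps, so the interval is some kind of fifth.
C to G is 7 semitones. A perfect fifth is 7, so 7 makes it perfect.

perfect fifth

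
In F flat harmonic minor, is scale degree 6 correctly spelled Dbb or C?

Dbb

Each scale degree takes a distinct letter name. Degree 6 of a scale on F must use the letter D.
Dbb and C are enharmonically the same pitch, but only Dbb uses the letter D, so it is the correct spelling here.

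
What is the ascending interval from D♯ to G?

The letter names run D→G, a span of 3 letter steps, so the interval is some kind of fourth.
D# to G is 4 semitones. A perfect fourth is 5, so 4 makes it diminished.

diminished fourth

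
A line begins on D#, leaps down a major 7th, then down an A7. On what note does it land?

Fb

A major seventh down from D# is E (letter E, 11 semitones down).
An augmented seventh down from E is Fb (letter F, 12 semitones down).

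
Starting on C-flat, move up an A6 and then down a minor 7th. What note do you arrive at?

An augmented sixth up from Cb is A (letter A, 10 semitones up).
A minor seventh down from A is B (letter B, 10 semitones down).

B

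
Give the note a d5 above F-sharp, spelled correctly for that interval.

C

A fifth above F lands on the letter C.
A diminished fifth spans 6 semitones, so F# moves to pitch class 0. On the letter C that is C.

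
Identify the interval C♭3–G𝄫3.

The letter names run C→G, a span of 4 letter steps, so the interval is some kind of fifth.
Cb to Gbb is 6 semitones. A perfect fifth is 7, so 6 makes it diminished.

diminished fifth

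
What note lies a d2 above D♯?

Eb

D up a major second is E, so the target letter is E.
From D#, a diminished second is 0 semitones up: Eb.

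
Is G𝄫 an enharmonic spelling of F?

Gbb = pitch class 5 and F = pitch class 5 — the same pitch class, so they are enharmonic equivalents.

Yes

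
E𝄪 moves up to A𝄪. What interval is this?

Counting letters E–F–G–A gives a fourth.
E##→A## = 5 semitones, exactly the perfect fourth.

perfect fourth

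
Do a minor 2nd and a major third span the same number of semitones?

A minor second spans 1 semitone; a major third spans 4.
The spans differ, so they are not enharmonic equivalents.

No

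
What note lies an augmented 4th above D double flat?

Gb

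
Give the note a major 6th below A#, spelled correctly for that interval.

C#

A sixth below A lands on the letter C.
A major sixth spans 9 semitones, so A# moves to pitch class 1. On the letter C that is C#.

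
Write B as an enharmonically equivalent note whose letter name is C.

Plain C sits 1 semitone above B, so on the letter C the same pitch needs a flat: Cb.

Cb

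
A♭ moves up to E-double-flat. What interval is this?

Counting letters A–B–C–D–E gives a fifth.
Ab→Ebb = 6 semitones, 1 narrower than the perfect fifth (7), so diminished.

diminished fifth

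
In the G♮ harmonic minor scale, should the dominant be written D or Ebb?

D

Each scale degree takes a distinct letter name. Degree 5 of a scale on G must use the letter D.
D and Ebb are enharmonically the same pitch, but only D uses the letter D, so it is the correct spelling here.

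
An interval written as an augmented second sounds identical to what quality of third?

An augmented second spans 3 semitones.
A third spanning 3 semitones is minor (the major third is 4).

minor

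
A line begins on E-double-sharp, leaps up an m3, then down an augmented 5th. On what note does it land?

A minor third up from E## is G## (letter G, 3 semitones up).
An augmented fifth down from G## is C# (letter C, 8 semitones down).

C#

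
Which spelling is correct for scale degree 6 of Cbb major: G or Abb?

Each scale degree takes a distinct letter name. Degree 6 of a scale on C must use the letter A.
Abb and G are enharmonically the same pitch, but only Abb uses the letter A, so it is the correct spelling here.

Abb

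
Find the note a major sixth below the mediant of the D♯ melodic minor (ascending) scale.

A

The mediant of D# melodic minor (ascending) is F#.
A major sixth (9 semitones) below F# lands on the letter A, giving A.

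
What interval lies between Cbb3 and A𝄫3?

major sixth

Counting letters C–D–E–F–G–A gives a sixth.
Cbb→Abb = 9 semitones, exactly the major sixth.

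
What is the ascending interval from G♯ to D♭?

The letter names run G→D, a span of 4 letter steps, so the interval is some kind of fifth.
G# to Db is 5 semitones. A perfect fifth is 7, so 5 makes it doubly diminished.

doubly diminished fifth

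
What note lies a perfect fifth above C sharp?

A fifth above C lands on the letter G.
A perfect fifth spans 7 semitones, so C# moves to pitch class 8. On the letter G that is G#.

G#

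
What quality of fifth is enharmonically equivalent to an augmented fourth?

diminished

An augmented fourth spans 6 semitones.
A fifth spanning 6 semitones is diminished (the perfect fifth is 7).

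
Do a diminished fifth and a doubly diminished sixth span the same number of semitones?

A diminished fifth spans 6 semitones; a doubly diminished sixth spans 6.
They are enharmonically equivalent.

Yes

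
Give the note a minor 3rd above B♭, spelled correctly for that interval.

Db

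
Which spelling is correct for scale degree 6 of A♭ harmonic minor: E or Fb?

Fb

Each scale degree takes a distinct letter name. Degree 6 of a scale on A must use the letter F.
Fb and E are enharmonically the same pitch, but only Fb uses the letter F, so it is the correct spelling here.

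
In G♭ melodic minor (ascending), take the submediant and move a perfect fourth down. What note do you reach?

Bb

The submediant of Gb melodic minor (ascending) is Eb.
A perfect fourth (5 semitones) below Eb lands on the letter B, giving Bb.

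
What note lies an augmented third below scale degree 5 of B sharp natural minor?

D

Scale degree 5 of B# natural minor is F##.
An augmented third (5 semitones) below F## lands on the letter D, giving D.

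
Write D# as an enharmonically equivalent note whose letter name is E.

Plain E sits 1 semitone above D#, so on the letter E the same pitch needs a flat: Eb.

Eb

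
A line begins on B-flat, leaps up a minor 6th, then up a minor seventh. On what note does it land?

A minor sixth up from Bb is Gb (letter G, 8 semitones up).
A minor seventh up from Gb is Fb (letter F, 10 semitones up).

Fb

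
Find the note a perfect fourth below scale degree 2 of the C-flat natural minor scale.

Ab

Scale degree 2 of Cb natural minor is Db.
A perfect fourth (5 semitones) below Db lands on the letter A, giving Ab.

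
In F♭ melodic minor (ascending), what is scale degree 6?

The Fb melodic minor (ascending) scale runs Fb Gb Abb Bbb Cb Db Eb.
Degree 6 is Db.

Db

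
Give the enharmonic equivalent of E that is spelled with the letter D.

E is pitch class 4. The letter D alone is pitch class 2.
To reach pitch class 4 from D requires an offset of +2 semitones, i.e. double sharp: D##.

D##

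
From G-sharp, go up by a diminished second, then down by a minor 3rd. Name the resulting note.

F

A diminished second up from G# is Ab (letter A, 0 semitones up).
A minor third down from Ab is F (letter F, 3 semitones down).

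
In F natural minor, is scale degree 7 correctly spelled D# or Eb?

Eb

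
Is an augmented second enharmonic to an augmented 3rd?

An augmented second spans 3 semitones; an augmented third spans 5.
The spans differ, so they are not enharmonic equivalents.

No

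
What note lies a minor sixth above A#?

F#

A sixth above A lands on the letter F.
A minor sixth spans 8 semitones, so A# moves to pitch class 6. On the letter F that is F#.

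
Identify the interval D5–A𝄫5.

The letter names run D→A, a span of 4 letter steps, so the interval is some kind of fifth.
D to Abb is 5 semitones. A perfect fifth is 7, so 5 makes it doubly diminished.

doubly diminished fifth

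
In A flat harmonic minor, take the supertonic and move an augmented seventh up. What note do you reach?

The supertonic of Ab harmonic minor is Bb.
An augmented seventh (12 semitones) above Bb lands on the letter A, giving A#.

A#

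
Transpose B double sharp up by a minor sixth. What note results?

B up a major sixth is G#, so the target letter is G.
From B##, a minor sixth is 8 semitones up: G##.

G##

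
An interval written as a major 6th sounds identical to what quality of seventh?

diminished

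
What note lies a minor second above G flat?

Abb

A second above G lands on the letter A.
A minor second spans 1 semitone, so Gb moves to pitch class 7. On the letter A that is Abb.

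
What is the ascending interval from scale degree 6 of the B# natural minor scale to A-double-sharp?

augmented second

Scale degree 6 of B# natural minor is G#.
G# up to A##: letters G→A make it a second; 3 semitones makes it augmented.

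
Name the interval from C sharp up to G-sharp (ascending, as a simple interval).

perfect fifth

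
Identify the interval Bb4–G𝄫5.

diminished sixth

Counting letters B–C–D–E–F–G gives a sixth.
Bb→Gbb = 7 semitones, 2 narrower than the major sixth (9), so diminished.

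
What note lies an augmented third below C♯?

Ab

C down a major third is Ab, so the target letter is A.
From C#, an augmented third is 5 semitones down: Ab.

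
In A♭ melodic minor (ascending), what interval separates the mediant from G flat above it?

perfect fifth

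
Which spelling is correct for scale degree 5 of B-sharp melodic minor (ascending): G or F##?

Each scale degree takes a distinct letter name. Degree 5 of a scale on B must use the letter F.
F## and G are enharmonically the same pitch, but only F## uses the letter F, so it is the correct spelling here.

F##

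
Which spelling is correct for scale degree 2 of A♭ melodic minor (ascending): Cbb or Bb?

Each scale degree takes a distinct letter name. Degree 2 of a scale on A must use the letter B.
Bb and Cbb are enharmonically the same pitch, but only Bb uses the letter B, so it is the correct spelling here.

Bb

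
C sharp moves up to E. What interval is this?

minor third

The letter names run C→E, a span of 2 letter steps, so the interval is some kind of third.
C# to E is 3 semitones. A major third is 4, so 3 makes it minor.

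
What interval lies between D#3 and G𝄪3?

augmented fourth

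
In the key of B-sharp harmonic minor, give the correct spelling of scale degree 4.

Degree 4 takes the letter 3 steps above B, which is E.
In harmonic minor, degree 4 sits 5 semitones above the tonic. B# + 5 semitones is pitch class 5, spelled on E as E#.

E#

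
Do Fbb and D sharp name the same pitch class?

Yes

Fbb = pitch class 3 and D# = pitch class 3 — the same pitch class, so they are enharmonic equivalents.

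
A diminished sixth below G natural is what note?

B#

G down a major sixth is Bb, so the target letter is B.
From G, a diminished sixth is 7 semitones down: B#.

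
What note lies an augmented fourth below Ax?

A down a perfect fourth is E, so the target letter is E.
From A##, an augmented fourth is 6 semitones down: E#.

E#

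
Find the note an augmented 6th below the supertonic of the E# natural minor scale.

A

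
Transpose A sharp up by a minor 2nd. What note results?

A up a major second is B, so the target letter is B.
From A#, a minor second is 1 semitone up: B.

B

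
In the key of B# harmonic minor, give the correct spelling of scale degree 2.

C##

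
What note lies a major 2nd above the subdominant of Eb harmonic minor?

Bb

The subdominant of Eb harmonic minor is Ab.
A major second (2 semitones) above Ab lands on the letter B, giving Bb.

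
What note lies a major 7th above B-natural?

A#

B up a major seventh is A#, so the target letter is A.
From B, a major seventh is 11 semitones up: A#.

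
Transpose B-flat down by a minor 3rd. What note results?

B down a major third is G, so the target letter is G.
From Bb, a minor third is 3 semitones down: G.

G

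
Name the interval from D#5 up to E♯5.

The letter names run D→E, a span of 1 letter step, so the interval is some kind of second.
D# to E# is 2 semitones. A major second is 2, so 2 makes it major.

major second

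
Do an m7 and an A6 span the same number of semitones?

Yes

A minor seventh spans 10 semitones; an augmented sixth spans 10.
They are enharmonically equivalent.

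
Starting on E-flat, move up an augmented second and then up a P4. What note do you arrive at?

An augmented second up from Eb is F# (letter F, 3 semitones up).
A perfect fourth up from F# is B (letter B, 5 semitones up).

B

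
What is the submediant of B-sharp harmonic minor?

G#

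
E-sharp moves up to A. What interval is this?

diminished fourth

The letter names run E→A, a span of 3 letter steps, so the interval is some kind of fourth.
E# to A is 4 semitones. A perfect fourth is 5, so 4 makes it diminished.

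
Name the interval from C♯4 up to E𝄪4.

augmented third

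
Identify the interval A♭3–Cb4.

minor third

The letter names run A→C, a span of 2 letter steps, so the interval is some kind of third.
Ab to Cb is 3 semitones. A major third is 4, so 3 makes it minor.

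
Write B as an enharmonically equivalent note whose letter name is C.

Cb

B is pitch class 11. The letter C alone is pitch class 0.
To reach pitch class 11 from C requires an offset of -1 semitone, i.e. flat: Cb.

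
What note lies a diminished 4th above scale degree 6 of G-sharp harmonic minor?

Ab

Scale degree 6 of G# harmonic minor is E.
A diminished fourth (4 semitones) above E lands on the letter A, giving Ab.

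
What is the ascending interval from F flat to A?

augmented third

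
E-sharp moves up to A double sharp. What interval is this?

augmented fourth

The letter names run E→A, a span of 3 letter steps, so the interval is some kind of fourth.
E# to A## is 6 semitones. A perfect fourth is 5, so 6 makes it augmented.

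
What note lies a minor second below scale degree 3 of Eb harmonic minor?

F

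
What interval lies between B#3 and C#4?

The letter names run B→C, a span of 1 letter step, so the interval is some kind of second.
B# to C# is 1 semitone. A major second is 2, so 1 makes it minor.

minor second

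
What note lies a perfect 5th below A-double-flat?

Dbb

A down a perfect fifth is D, so the target letter is D.
From Abb, a perfect fifth is 7 semitones down: Dbb.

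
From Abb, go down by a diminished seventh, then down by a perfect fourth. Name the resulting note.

F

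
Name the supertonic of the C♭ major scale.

Db

Degree 2 takes the letter 1 step above C, which is D.
In major, degree 2 sits 2 semitones above the tonic. Cb + 2 semitones is pitch class 1, spelled on D as Db.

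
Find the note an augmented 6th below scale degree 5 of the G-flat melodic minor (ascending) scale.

Fbb

Scale degree 5 of Gb melodic minor (ascending) is Db.
An augmented sixth (10 semitones) below Db lands on the letter F, giving Fbb.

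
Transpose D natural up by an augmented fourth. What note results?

G#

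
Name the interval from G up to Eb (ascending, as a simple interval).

minor sixth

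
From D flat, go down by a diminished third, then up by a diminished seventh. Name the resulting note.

A diminished third down from Db is B (letter B, 2 semitones down).
A diminished seventh up from B is Ab (letter A, 9 semitones up).

Ab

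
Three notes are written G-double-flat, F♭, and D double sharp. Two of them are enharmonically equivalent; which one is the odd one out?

In 12-tone equal temperament, enharmonic equivalents share a pitch class. Gbb is pitch class 5; Fb is pitch class 4; D## is pitch class 4.
Fb and D## share pitch class 4, while Gbb is pitch class 5.

Gbb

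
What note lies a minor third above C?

Eb

A third above C lands on the letter E.
A minor third spans 3 semitones, so C moves to pitch class 3. On the letter E that is Eb.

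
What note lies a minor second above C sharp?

D

A second above C lands on the letter D.
A minor second spans 1 semitone, so C# moves to pitch class 2. On the letter D that is D.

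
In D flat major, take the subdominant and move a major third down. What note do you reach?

Ebb

The subdominant of Db major is Gb.
A major third (4 semitones) below Gb lands on the letter E, giving Ebb.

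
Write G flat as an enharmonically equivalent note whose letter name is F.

Gb is pitch class 6. The letter F alone is pitch class 5.
To reach pitch class 6 from F requires an offset of +1 semitone, i.e. sharp: F#.

F#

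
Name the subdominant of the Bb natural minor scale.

The Bb natural minor scale runs Bb C Db Eb F Gb Ab.
Degree 4 is Eb.

Eb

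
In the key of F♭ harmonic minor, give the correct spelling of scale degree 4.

Degree 4 takes the letter 3 steps above F, which is B.
In harmonic minor, degree 4 sits 5 semitones above the tonic. Fb + 5 semitones is pitch class 9, spelled on B as Bbb.

Bbb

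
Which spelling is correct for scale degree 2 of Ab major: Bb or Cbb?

Bb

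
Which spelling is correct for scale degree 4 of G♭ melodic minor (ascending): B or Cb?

Each scale degree takes a distinct letter name. Degree 4 of a scale on G must use the letter C.
Cb and B are enharmonically the same pitch, but only Cb uses the letter C, so it is the correct spelling here.

Cb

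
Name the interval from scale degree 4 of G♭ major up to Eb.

major third

Scale degree 4 of Gb major is Cb.
Cb up to Eb: letters C→E make it a third; 4 semitones makes it major.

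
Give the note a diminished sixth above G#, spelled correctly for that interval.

Eb

A sixth above G lands on the letter E.
A diminished sixth spans 7 semitones, so G# moves to pitch class 3. On the letter E that is Eb.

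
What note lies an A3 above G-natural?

G up a major third is B, so the target letter is B.
From G, an augmented third is 5 semitones up: B#.

B#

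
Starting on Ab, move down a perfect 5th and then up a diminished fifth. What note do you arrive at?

A perfect fifth down from Ab is Db (letter D, 7 semitones down).
A diminished fifth up from Db is Abb (letter A, 6 semitones up).

Abb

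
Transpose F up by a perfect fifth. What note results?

F up a perfect fifth is C, so the target letter is C.
From F, a perfect fifth is 7 semitones up: C.

C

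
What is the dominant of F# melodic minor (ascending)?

C#

Degree 5 takes the letter 4 steps above F, which is C.
In melodic minor (ascending), degree 5 sits 7 semitones above the tonic. F# + 7 semitones is pitch class 1, spelled on C as C#.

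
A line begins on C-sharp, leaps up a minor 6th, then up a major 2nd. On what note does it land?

A minor sixth up from C# is A (letter A, 8 semitones up).
A major second up from A is B (letter B, 2 semitones up).

B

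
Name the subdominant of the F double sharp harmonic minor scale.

B#

Degree 4 takes the letter 3 steps above F, which is B.
In harmonic minor, degree 4 sits 5 semitones above the tonic. F## + 5 semitones is pitch class 0, spelled on B as B#.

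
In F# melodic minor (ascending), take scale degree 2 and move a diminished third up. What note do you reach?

Bb

Scale degree 2 of F# melodic minor (ascending) is G#.
A diminished third (2 semitones) above G# lands on the letter B, giving Bb.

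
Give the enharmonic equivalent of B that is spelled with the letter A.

A##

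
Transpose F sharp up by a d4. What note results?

F up a perfect fourth is Bb, so the target letter is B.
From F#, a diminished fourth is 4 semitones up: Bb.

Bb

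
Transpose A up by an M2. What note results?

A up a major second is B, so the target letter is B.
From A, a major second is 2 semitones up: B.

B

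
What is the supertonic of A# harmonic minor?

The A# harmonic minor scale runs A# B# C# D# E# F# G##.
Degree 2 is B#.

B#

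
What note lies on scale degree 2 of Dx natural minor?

E##

The D## natural minor scale runs D## E## F## G## A## B# C##.
Degree 2 is E##.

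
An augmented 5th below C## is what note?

F#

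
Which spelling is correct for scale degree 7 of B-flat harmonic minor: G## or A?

A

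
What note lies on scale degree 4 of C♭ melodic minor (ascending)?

Fb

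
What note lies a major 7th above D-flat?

C

D up a major seventh is C#, so the target letter is C.
From Db, a major seventh is 11 semitones up: C.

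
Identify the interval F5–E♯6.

augmented seventh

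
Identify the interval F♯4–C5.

Counting letters F–G–A–B–C gives a fifth.
F#→C = 6 semitones, 1 narrower than the perfect fifth (7), so diminished.

diminished fifth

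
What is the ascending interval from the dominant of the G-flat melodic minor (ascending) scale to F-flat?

minor third

The dominant of Gb melodic minor (ascending) is Db.
Db up to Fb: letters D→F make it a third; 3 semitones makes it minor.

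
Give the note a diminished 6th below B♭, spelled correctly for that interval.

A sixth below B lands on the letter D.
A diminished sixth spans 7 semitones, so Bb moves to pitch class 3. On the letter D that is D#.

D#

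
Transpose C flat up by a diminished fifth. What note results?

Gbb

A fifth above C lands on the letter G.
A diminished fifth spans 6 semitones, so Cb moves to pitch class 5. On the letter G that is Gbb.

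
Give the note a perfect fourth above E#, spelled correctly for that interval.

A fourth above E lands on the letter A.
A perfect fourth spans 5 semitones, so E# moves to pitch class 10. On the letter A that is A#.

A#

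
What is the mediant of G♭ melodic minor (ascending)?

The Gb melodic minor (ascending) scale runs Gb Ab Bbb Cb Db Eb F.
Degree 3 is Bbb.

Bbb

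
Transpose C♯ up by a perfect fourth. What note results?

F#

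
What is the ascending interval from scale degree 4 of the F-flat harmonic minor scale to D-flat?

major third

Scale degree 4 of Fb harmonic minor is Bbb.
Bbb up to Db: letters B→D make it a third; 4 semitones makes it major.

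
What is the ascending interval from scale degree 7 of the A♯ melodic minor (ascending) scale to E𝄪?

major sixth

Scale degree 7 of A# melodic minor (ascending) is G##.
G## up to E##: letters G→E make it a sixth; 9 semitones makes it major.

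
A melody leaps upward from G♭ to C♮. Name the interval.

augmented fourth

The letter names run G→C, a span of 3 letter steps, so the interval is some kind of fourth.
Gb to C is 6 semitones. A perfect fourth is 5, so 6 makes it augmented.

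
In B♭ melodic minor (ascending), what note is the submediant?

The Bb melodic minor (ascending) scale runs Bb C Db Eb F G A.
Degree 6 is G.

G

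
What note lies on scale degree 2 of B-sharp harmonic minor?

C##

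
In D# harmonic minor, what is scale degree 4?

The D# harmonic minor scale runs D# E# F# G# A# B C##.
Degree 4 is G#.

G#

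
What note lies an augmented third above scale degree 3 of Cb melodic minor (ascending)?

G

Scale degree 3 of Cb melodic minor (ascending) is Ebb.
An augmented third (5 semitones) above Ebb lands on the letter G, giving G.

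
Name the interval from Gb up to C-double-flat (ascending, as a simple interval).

Counting letters G–A–B–C gives a fourth.
Gb→Cbb = 4 semitones, 1 narrower than the perfect fourth (5), so diminished.

diminished fourth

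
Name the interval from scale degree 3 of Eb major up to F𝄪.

augmented seventh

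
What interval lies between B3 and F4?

diminished fifth

The letter names run B→F, a span of 4 letter steps, so the interval is some kind of fifth.
B to F is 6 semitones. A perfect fifth is 7, so 6 makes it diminished.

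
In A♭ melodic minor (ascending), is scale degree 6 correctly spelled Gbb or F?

Each scale degree takes a distinct letter name. Degree 6 of a scale on A must use the letter F.
F and Gbb are enharmonically the same pitch, but only F uses the letter F, so it is the correct spelling here.

F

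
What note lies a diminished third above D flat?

Fbb

A third above D lands on the letter F.
A diminished third spans 2 semitones, so Db moves to pitch class 3. On the letter F that is Fbb.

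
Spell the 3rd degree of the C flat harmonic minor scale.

Ebb

Degree 3 takes the letter 2 steps above C, which is E.
In harmonic minor, degree 3 sits 3 semitones above the tonic. Cb + 3 semitones is pitch class 2, spelled on E as Ebb.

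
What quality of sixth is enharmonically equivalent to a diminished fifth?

doubly diminished

A diminished fifth spans 6 semitones.
A sixth spanning 6 semitones is doubly diminished (the major sixth is 9).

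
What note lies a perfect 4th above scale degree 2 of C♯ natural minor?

Scale degree 2 of C# natural minor is D#.
A perfect fourth (5 semitones) above D# lands on the letter G, giving G#.

G#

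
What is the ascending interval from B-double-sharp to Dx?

Counting letters B–C–D gives a third.
B##→D## = 3 semitones, 1 narrower than the major third (4), so minor.

minor third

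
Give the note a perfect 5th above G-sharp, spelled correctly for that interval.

D#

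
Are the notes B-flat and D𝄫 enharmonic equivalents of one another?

Two spellings are enharmonically equivalent only if they share a pitch class.
Here Bb → 10, Dbb → 0; 0 ≠ 10, so they are not.

No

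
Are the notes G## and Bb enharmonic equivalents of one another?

Two spellings are enharmonically equivalent only if they share a pitch class.
Here G## → 9, Bb → 10; 9 ≠ 10, so they are not.

No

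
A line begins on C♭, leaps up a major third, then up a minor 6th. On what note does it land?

Cb

A major third up from Cb is Eb (letter E, 4 semitones up).
A minor sixth up from Eb is Cb (letter C, 8 semitones up).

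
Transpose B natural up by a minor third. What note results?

D

B up a major third is D#, so the target letter is D.
From B, a minor third is 3 semitones up: D.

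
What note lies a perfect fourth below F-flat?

Cb

F down a perfect fourth is C, so the target letter is C.
From Fb, a perfect fourth is 5 semitones down: Cb.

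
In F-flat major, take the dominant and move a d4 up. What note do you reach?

The dominant of Fb major is Cb.
A diminished fourth (4 semitones) above Cb lands on the letter F, giving Fbb.

Fbb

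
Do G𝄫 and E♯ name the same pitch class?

Gbb is pitch class 5; E# is pitch class 5.
All spellings map to pitch class 5, so they are enharmonically equivalent.

Yes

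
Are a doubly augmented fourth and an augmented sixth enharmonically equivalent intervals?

No

A doubly augmented fourth spans 7 semitones; an augmented sixth spans 10.
The spans differ, so they are not enharmonic equivalents.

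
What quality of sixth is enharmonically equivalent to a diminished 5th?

doubly diminished

A diminished fifth spans 6 semitones.
A sixth spanning 6 semitones is doubly diminished (the major sixth is 9).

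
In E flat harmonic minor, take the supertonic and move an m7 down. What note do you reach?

The supertonic of Eb harmonic minor is F.
A minor seventh (10 semitones) below F lands on the letter G, giving G.

G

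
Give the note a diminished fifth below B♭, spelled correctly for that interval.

A fifth below B lands on the letter E.
A diminished fifth spans 6 semitones, so Bb moves to pitch class 4. On the letter E that is E.

E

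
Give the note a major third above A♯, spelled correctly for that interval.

A up a major third is C#, so the target letter is C.
From A#, a major third is 4 semitones up: C##.

C##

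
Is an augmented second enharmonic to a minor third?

An augmented second spans 3 semitones; a minor third spans 3.
They are enharmonically equivalent.

Yes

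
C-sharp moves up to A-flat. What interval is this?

diminished sixth

Counting letters C–D–E–F–G–A gives a sixth.
C#→Ab = 7 semitones, 2 narrower than the major sixth (9), so diminished.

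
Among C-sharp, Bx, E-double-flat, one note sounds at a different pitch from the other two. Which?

Ebb

In 12-tone equal temperament, enharmonic equivalents share a pitch class. C# is pitch class 1; B## is pitch class 1; Ebb is pitch class 2.
C# and B## share pitch class 1, while Ebb is pitch class 2.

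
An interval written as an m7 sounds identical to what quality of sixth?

A minor seventh spans 10 semitones.
A sixth spanning 10 semitones is augmented (the major sixth is 9).

augmented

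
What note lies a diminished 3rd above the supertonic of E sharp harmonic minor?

The supertonic of E# harmonic minor is F##.
A diminished third (2 semitones) above F## lands on the letter A, giving A.

A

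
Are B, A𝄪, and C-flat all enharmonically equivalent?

B = pitch class 11 and A## = pitch class 11 and Cb = pitch class 11 — the same pitch class, so they are enharmonic equivalents.

Yes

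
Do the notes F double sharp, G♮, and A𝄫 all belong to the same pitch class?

Yes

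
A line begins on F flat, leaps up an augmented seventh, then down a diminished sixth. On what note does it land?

G##

An augmented seventh up from Fb is E (letter E, 12 semitones up).
A diminished sixth down from E is G## (letter G, 7 semitones down).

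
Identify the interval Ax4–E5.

doubly diminished fifth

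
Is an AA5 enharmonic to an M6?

Yes

A doubly augmented fifth spans 9 semitones; a major sixth spans 9.
They are enharmonically equivalent.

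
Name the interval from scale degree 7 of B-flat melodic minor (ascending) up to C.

minor third

Scale degree 7 of Bb melodic minor (ascending) is A.
A up to C: letters A→C make it a third; 3 semitones makes it minor.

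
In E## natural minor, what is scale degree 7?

Degree 7 takes the letter 6 steps above E, which is D.
In natural minor, degree 7 sits 10 semitones above the tonic. E## + 10 semitones is pitch class 4, spelled on D as D##.

D##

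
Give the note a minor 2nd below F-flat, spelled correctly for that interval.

F down a major second is Eb, so the target letter is E.
From Fb, a minor second is 1 semitone down: Eb.

Eb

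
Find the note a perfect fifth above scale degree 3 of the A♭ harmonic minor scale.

Gb

Scale degree 3 of Ab harmonic minor is Cb.
A perfect fifth (7 semitones) above Cb lands on the letter G, giving Gb.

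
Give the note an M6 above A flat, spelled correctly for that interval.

F

A up a major sixth is F#, so the target letter is F.
From Ab, a major sixth is 9 semitones up: F.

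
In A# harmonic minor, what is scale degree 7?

G##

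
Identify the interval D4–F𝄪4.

augmented third

Counting letters D–E–F gives a third.
D→F## = 5 semitones, 1 wider than the major third (4), so augmented.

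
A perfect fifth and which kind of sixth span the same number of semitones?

A perfect fifth spans 7 semitones.
A sixth spanning 7 semitones is diminished (the major sixth is 9).

diminished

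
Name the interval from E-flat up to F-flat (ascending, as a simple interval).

minor second

The letter names run E→F, a span of 1 letter step, so the interval is some kind of second.
Eb to Fb is 1 semitone. A major second is 2, so 1 makes it minor.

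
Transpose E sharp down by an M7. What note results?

F#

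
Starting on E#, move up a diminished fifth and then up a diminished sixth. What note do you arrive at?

Gb

A diminished fifth up from E# is B (letter B, 6 semitones up).
A diminished sixth up from B is Gb (letter G, 7 semitones up).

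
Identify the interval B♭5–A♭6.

minor seventh

The letter names run B→A, a span of 6 letter steps, so the interval is some kind of seventh.
Bb to Ab is 10 semitones. A major seventh is 11, so 10 makes it minor.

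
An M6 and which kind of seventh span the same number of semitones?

A major sixth spans 9 semitones.
A seventh spanning 9 semitones is diminished (the major seventh is 11).

diminished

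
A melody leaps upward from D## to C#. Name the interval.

Counting letters D–E–F–G–A–B–C gives a seventh.
D##→C# = 9 semitones, 2 narrower than the major seventh (11), so diminished.

diminished seventh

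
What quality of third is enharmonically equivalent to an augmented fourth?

An augmented fourth spans 6 semitones.
A third spanning 6 semitones is doubly augmented (the major third is 4).

doubly augmented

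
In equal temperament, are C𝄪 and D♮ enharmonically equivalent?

Yes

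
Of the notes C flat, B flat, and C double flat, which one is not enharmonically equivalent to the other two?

In 12-tone equal temperament, enharmonic equivalents share a pitch class. Cb is pitch class 11; Bb is pitch class 10; Cbb is pitch class 10.
Bb and Cbb share pitch class 10, while Cb is pitch class 11.

Cb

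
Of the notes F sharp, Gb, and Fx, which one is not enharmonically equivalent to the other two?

F##

In 12-tone equal temperament, enharmonic equivalents share a pitch class. F# is pitch class 6; Gb is pitch class 6; F## is pitch class 7.
F# and Gb share pitch class 6, while F## is pitch class 7.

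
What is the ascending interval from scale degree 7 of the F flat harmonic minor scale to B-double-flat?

diminished fifth

Scale degree 7 of Fb harmonic minor is Eb.
Eb up to Bbb: letters E→B make it a fifth; 6 semitones makes it diminished.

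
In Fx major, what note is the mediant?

A##

The F## major scale runs F## G## A## B# C## D## E##.
Degree 3 is A##.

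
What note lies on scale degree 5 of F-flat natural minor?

The Fb natural minor scale runs Fb Gb Abb Bbb Cb Dbb Ebb.
Degree 5 is Cb.

Cb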